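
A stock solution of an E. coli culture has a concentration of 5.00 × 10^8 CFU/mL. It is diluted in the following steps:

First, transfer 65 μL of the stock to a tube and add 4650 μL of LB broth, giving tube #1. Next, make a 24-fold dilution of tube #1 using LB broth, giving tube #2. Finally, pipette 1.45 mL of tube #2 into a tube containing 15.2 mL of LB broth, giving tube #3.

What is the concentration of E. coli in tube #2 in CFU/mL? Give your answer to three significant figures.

2.87 × 10^5 CFU/mL

Step 1: 65 μL + 4650 μL = 4715 μL total → factor 4715/65 = 72.538
Step 2: 24-fold → factor 24
Dilution factor through tube #2 = 72.538 × 24 = 1740.9
[tube #2] = 5.00 × 10^8 CFU/mL / 1740.9 = 2.87 × 10^5 CFU/mL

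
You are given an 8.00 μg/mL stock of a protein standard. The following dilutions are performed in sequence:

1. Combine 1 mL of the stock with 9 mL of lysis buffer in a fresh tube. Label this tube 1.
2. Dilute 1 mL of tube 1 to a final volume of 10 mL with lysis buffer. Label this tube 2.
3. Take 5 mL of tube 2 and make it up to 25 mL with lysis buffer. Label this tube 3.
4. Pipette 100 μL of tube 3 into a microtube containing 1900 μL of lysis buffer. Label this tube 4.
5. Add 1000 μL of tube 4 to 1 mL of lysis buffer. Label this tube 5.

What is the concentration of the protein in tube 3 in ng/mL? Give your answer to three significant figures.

16.0 ng/mL

Step 1: 1 mL + 9 mL = 10 mL total → factor 10/1 = 10
Step 2: 1 mL brought to 10 mL → factor 10/1 = 10
Step 3: 5 mL brought to 25 mL → factor 25/5 = 5
Dilution factor through tube 3 = 10 × 10 × 5 = 500
[tube 3] = 8.00 μg/mL / 500 = 0.01600 μg/mL = 16.0 ng/mL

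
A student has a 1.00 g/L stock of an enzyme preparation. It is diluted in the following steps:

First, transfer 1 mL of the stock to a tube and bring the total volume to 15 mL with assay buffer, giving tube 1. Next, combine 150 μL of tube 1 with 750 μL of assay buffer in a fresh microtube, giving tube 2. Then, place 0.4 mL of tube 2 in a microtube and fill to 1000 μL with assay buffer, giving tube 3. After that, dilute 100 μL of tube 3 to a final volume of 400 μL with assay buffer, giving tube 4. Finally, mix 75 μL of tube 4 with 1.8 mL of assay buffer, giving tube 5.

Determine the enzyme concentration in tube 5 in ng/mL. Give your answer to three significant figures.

Step 1: 1 mL brought to 15 mL → factor 15/1 = 15
Step 2: 150 μL + 750 μL = 900 μL total → factor 900/150 = 6
Step 3: 0.4 mL brought to 1000 μL → factor 1/0.4 = 2.5
Step 4: 100 μL brought to 400 μL → factor 400/100 = 4
Step 5: 75 μL + 1.8 mL = 1875 μL total → factor 1875/75 = 25
Overall dilution factor = 15 × 6 × 2.5 × 4 × 25 = 22500
Final = 1.00 g/L / 22500 = 4.444 × 10^-5 g/L = 44.4 ng/mL

44.4 ng/mL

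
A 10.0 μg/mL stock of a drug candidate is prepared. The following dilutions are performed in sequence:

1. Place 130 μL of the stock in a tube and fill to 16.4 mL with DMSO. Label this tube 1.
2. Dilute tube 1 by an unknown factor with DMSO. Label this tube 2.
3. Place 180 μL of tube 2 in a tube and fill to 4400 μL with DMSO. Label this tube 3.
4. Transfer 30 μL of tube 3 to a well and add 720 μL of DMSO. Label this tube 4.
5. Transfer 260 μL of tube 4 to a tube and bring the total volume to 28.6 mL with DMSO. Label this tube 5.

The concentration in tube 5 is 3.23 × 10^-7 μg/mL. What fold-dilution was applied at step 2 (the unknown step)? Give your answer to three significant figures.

3.65-fold

Step 1: 130 μL brought to 16.4 mL → factor 16400/130 = 126.15
Step 2: unknown factor x
Step 3: 180 μL brought to 4400 μL → factor 4400/180 = 24.444
Step 4: 30 μL + 720 μL = 750 μL total → factor 750/30 = 25
Step 5: 260 μL brought to 28.6 mL → factor 28600/260 = 110
Product of known-step factors = 8.4803 × 10^6
Overall factor = 10.0 μg/mL / (3.23 × 10^-7 μg/mL) = 3.096 × 10^7
x = 3.096 × 10^7 / 8.4803 × 10^6 = 3.65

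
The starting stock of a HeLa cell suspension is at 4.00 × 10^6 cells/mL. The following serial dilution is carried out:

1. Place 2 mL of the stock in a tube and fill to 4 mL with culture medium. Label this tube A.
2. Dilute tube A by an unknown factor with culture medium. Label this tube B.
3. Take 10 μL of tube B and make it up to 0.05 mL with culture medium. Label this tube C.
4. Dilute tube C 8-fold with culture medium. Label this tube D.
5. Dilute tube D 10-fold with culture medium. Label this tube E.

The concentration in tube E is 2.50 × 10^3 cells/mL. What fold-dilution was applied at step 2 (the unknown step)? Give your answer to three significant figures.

2.00-fold

Step 1: 2 mL brought to 4 mL → factor 4/2 = 2
Step 2: unknown factor x
Step 3: 10 μL brought to 0.05 mL → factor 50/10 = 5
Step 4: 8-fold → factor 8
Step 5: 10-fold → factor 10
Product of known-step factors = 800
Overall factor = 4.00 × 10^6 cells/mL / (2.50 × 10^3 cells/mL) = 1600
x = 1600 / 800 = 2.00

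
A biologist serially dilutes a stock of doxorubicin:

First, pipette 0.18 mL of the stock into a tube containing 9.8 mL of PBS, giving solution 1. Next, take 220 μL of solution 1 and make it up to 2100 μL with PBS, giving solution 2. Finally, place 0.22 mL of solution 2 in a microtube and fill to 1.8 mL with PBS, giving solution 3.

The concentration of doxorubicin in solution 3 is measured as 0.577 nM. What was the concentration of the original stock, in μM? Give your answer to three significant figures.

Step 1: 0.18 mL + 9.8 mL = 9.98 mL total → factor 9.98/0.18 = 55.444
Step 2: 220 μL brought to 2100 μL → factor 2100/220 = 9.5455
Step 3: 0.22 mL brought to 1.8 mL → factor 1.8/0.22 = 8.1818
Overall dilution factor = 55.444 × 9.5455 × 8.1818 = 4330.2
Stock = 0.577 nM × 4330.2 = 2499 nM = 2.50 μM

2.50 μM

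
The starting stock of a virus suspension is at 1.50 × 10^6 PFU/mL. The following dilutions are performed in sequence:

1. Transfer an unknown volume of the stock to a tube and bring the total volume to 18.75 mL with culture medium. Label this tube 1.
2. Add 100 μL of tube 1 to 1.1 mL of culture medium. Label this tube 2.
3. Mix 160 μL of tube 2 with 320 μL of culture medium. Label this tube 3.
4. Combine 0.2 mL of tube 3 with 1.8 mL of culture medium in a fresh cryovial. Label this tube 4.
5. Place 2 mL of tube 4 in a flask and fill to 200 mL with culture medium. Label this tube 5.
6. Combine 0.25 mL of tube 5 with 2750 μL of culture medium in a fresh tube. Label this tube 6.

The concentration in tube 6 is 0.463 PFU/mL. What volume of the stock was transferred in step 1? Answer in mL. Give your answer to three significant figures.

Step 1: v brought to 18.75 mL → factor = 18.75 mL/v
Step 2: 100 μL + 1.1 mL = 1200 μL total → factor 1200/100 = 12
Step 3: 160 μL + 320 μL = 480 μL total → factor 480/160 = 3
Step 4: 0.2 mL + 1.8 mL = 2 mL total → factor 2/0.2 = 10
Step 5: 2 mL brought to 200 mL → factor 200/2 = 100
Step 6: 0.25 mL + 2750 μL = 3 mL total → factor 3/0.25 = 12
Product of known-step factors = 4.32 × 10^5
Overall factor = 1.50 × 10^6 PFU/mL / (0.463 PFU/mL) = 3.2397 × 10^6
Step-1 factor = 3.2397 × 10^6 / 4.32 × 10^5 = 7.4994
v = 18.75 mL / 7.4994 = 2.50 mL

2.50 mL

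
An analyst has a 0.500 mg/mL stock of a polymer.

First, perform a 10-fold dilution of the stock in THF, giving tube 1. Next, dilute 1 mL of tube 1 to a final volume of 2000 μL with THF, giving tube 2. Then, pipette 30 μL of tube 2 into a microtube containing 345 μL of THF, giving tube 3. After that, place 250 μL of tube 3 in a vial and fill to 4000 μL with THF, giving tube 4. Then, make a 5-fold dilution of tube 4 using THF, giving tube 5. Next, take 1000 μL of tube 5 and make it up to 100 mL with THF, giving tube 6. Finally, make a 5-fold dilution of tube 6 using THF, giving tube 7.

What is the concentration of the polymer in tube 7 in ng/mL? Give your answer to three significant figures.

0.0500 ng/mL

Step 1: 10-fold → factor 10
Step 2: 1 mL brought to 2000 μL → factor 2/1 = 2
Step 3: 30 μL + 345 μL = 375 μL total → factor 375/30 = 12.5
Step 4: 250 μL brought to 4000 μL → factor 4000/250 = 16
Step 5: 5-fold → factor 5
Step 6: 1000 μL brought to 100 mL → factor 1 × 10^5/1000 = 100
Step 7: 5-fold → factor 5
Overall dilution factor = 10 × 2 × 12.5 × 16 × 5 × 100 × 5 = 1 × 10^7
Final = 0.500 mg/mL / 1 × 10^7 = 5.000 × 10^-8 mg/mL = 0.0500 ng/mL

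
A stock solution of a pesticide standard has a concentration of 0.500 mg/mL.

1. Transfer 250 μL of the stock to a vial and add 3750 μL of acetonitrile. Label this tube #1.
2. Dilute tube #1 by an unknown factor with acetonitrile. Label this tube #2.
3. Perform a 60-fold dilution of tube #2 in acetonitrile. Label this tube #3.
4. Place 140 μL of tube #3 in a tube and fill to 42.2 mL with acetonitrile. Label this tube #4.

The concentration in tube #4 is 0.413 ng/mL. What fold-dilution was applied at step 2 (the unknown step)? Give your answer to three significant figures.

4.18-fold

Step 1: 250 μL + 3750 μL = 4000 μL total → factor 4000/250 = 16
Step 2: unknown factor x
Step 3: 60-fold → factor 60
Step 4: 140 μL brought to 42.2 mL → factor 42200/140 = 301.43
Product of known-step factors = 2.8937 × 10^5
Overall factor = 0.500 mg/mL / (0.413 ng/mL) = 1.2107 × 10^6
x = 1.2107 × 10^6 / 2.8937 × 10^5 = 4.18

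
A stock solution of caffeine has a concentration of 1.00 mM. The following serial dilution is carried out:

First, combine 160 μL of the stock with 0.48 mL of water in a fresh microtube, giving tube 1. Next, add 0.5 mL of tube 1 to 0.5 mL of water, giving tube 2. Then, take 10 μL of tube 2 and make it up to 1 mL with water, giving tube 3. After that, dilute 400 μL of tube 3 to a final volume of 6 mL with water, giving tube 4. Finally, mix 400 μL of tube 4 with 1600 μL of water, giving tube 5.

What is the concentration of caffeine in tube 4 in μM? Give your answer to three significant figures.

Step 1: 160 μL + 0.48 mL = 640 μL total → factor 640/160 = 4
Step 2: 0.5 mL + 0.5 mL = 1 mL total → factor 1/0.5 = 2
Step 3: 10 μL brought to 1 mL → factor 1000/10 = 100
Step 4: 400 μL brought to 6 mL → factor 6000/400 = 15
Dilution factor through tube 4 = 4 × 2 × 100 × 15 = 12000
[tube 4] = 1.00 mM / 12000 = 8.333 × 10^-5 mM = 0.0833 μM

0.0833 μM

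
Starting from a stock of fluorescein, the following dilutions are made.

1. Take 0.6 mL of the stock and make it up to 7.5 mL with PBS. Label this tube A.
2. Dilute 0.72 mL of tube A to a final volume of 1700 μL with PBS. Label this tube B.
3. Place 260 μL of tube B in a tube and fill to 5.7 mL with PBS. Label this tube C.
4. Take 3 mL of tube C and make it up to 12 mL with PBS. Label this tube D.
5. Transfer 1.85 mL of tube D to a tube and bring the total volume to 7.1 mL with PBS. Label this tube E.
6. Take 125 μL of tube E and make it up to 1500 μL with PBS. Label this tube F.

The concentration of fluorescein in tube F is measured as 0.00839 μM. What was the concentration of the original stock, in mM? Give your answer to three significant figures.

1.00 mM

Step 1: 0.6 mL brought to 7.5 mL → factor 7.5/0.6 = 12.5
Step 2: 0.72 mL brought to 1700 μL → factor 1.7/0.72 = 2.3611
Step 3: 260 μL brought to 5.7 mL → factor 5700/260 = 21.923
Step 4: 3 mL brought to 12 mL → factor 12/3 = 4
Step 5: 1.85 mL brought to 7.1 mL → factor 7.1/1.85 = 3.8378
Step 6: 125 μL brought to 1500 μL → factor 1500/125 = 12
Overall dilution factor = 12.5 × 2.3611 × 21.923 × 4 × 3.8378 × 12 = 1.1919 × 10^5
Stock = 0.00839 μM × 1.1919 × 10^5 = 1000 μM = 1.00 mM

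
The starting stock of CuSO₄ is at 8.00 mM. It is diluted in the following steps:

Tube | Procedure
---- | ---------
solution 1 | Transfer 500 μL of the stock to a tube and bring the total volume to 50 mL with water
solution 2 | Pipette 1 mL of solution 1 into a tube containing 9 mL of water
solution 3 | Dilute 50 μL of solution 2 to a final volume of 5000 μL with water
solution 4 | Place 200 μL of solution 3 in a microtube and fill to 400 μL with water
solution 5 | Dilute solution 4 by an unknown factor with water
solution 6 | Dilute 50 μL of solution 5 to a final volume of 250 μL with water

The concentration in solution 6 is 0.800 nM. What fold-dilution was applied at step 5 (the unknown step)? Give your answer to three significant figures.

Step 1: 500 μL brought to 50 mL → factor 50000/500 = 100
Step 2: 1 mL + 9 mL = 10 mL total → factor 10/1 = 10
Step 3: 50 μL brought to 5000 μL → factor 5000/50 = 100
Step 4: 200 μL brought to 400 μL → factor 400/200 = 2
Step 5: unknown factor x
Step 6: 50 μL brought to 250 μL → factor 250/50 = 5
Product of known-step factors = 1 × 10^6
Overall factor = 8.00 mM / (0.800 nM) = 1 × 10^7
x = 1 × 10^7 / 1 × 10^6 = 10.0

10.0-fold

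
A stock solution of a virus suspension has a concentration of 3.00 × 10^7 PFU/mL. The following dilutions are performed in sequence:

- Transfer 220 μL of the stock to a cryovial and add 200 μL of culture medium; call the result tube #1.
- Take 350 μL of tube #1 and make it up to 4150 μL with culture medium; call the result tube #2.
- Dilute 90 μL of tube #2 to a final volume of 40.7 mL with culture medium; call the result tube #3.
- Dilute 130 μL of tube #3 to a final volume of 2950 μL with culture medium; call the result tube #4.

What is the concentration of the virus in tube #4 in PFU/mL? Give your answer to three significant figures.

129 PFU/mL

Step 1: 220 μL + 200 μL = 420 μL total → factor 420/220 = 1.9091
Step 2: 350 μL brought to 4150 μL → factor 4150/350 = 11.857
Step 3: 90 μL brought to 40.7 mL → factor 40700/90 = 452.22
Step 4: 130 μL brought to 2950 μL → factor 2950/130 = 22.692
Overall dilution factor = 1.9091 × 11.857 × 452.22 × 22.692 = 2.3229 × 10^5
Final = 3.00 × 10^7 PFU/mL / 2.3229 × 10^5 = 129 PFU/mL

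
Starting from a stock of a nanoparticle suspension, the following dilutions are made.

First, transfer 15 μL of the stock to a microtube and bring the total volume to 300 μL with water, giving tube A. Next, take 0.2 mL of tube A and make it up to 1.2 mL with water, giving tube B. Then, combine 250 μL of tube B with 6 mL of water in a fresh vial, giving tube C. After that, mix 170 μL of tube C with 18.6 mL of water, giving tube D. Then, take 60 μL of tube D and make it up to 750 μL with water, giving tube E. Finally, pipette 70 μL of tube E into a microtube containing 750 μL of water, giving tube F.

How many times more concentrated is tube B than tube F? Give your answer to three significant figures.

Step 1: 15 μL brought to 300 μL → factor 300/15 = 20
Step 2: 0.2 mL brought to 1.2 mL → factor 1.2/0.2 = 6
Step 3: 250 μL + 6 mL = 6250 μL total → factor 6250/250 = 25
Step 4: 170 μL + 18.6 mL = 18770 μL total → factor 18770/170 = 110.41
Step 5: 60 μL brought to 750 μL → factor 750/60 = 12.5
Step 6: 70 μL + 750 μL = 820 μL total → factor 820/70 = 11.714
Dilution factor to tube B = 120; to tube F = 4.8502 × 10^7
[tube B]/[tube F] = (factor to tube F)/(factor to tube B) = 4.8502 × 10^7/120 = 4.04 × 10^5

4.04 × 10^5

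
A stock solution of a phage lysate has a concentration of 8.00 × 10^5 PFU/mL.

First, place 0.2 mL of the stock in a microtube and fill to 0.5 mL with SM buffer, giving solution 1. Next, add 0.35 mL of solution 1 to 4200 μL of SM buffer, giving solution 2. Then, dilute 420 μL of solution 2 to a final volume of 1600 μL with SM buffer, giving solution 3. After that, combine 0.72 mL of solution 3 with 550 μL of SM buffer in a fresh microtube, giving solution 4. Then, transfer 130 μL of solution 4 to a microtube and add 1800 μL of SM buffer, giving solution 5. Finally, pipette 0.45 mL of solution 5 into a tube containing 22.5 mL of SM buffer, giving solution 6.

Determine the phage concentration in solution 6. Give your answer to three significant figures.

Step 1: 0.2 mL brought to 0.5 mL → factor 0.5/0.2 = 2.5
Step 2: 0.35 mL + 4200 μL = 4.55 mL total → factor 4.55/0.35 = 13
Step 3: 420 μL brought to 1600 μL → factor 1600/420 = 3.8095
Step 4: 0.72 mL + 550 μL = 1.27 mL total → factor 1.27/0.72 = 1.7639
Step 5: 130 μL + 1800 μL = 1930 μL total → factor 1930/130 = 14.846
Step 6: 0.45 mL + 22.5 mL = 22.95 mL total → factor 22.95/0.45 = 51
Overall dilution factor = 2.5 × 13 × 3.8095 × 1.7639 × 14.846 × 51 = 1.6535 × 10^5
Final = 8.00 × 10^5 PFU/mL / 1.6535 × 10^5 = 4.84 PFU/mL

4.84 PFU/mL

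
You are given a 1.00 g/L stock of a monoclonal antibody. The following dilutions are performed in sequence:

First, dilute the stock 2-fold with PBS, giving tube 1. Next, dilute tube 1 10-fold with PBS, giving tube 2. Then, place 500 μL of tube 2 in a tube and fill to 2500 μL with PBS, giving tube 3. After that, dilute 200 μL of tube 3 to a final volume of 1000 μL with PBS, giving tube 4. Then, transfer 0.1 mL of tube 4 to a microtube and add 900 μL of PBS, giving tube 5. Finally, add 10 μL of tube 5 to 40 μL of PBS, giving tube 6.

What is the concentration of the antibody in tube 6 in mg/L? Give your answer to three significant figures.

Step 1: 2-fold → factor 2
Step 2: 10-fold → factor 10
Step 3: 500 μL brought to 2500 μL → factor 2500/500 = 5
Step 4: 200 μL brought to 1000 μL → factor 1000/200 = 5
Step 5: 0.1 mL + 900 μL = 1 mL total → factor 1/0.1 = 10
Step 6: 10 μL + 40 μL = 50 μL total → factor 50/10 = 5
Overall dilution factor = 2 × 10 × 5 × 5 × 10 × 5 = 25000
Final = 1.00 g/L / 25000 = 4.000 × 10^-5 g/L = 0.0400 mg/L

0.0400 mg/L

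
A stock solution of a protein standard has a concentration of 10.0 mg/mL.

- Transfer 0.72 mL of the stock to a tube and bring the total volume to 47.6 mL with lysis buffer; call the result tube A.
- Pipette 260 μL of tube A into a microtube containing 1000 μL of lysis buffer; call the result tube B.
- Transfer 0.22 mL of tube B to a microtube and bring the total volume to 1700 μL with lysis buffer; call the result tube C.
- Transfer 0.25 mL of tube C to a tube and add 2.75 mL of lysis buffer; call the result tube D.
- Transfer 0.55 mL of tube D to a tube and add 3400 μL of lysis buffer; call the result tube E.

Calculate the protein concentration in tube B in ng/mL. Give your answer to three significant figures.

Step 1: 0.72 mL brought to 47.6 mL → factor 47.6/0.72 = 66.111
Step 2: 260 μL + 1000 μL = 1260 μL total → factor 1260/260 = 4.8462
Dilution factor through tube B = 66.111 × 4.8462 = 320.38
[tube B] = 10.0 mg/mL / 320.38 = 0.03121 mg/mL = 3.12 × 10^4 ng/mL

3.12 × 10^4 ng/mL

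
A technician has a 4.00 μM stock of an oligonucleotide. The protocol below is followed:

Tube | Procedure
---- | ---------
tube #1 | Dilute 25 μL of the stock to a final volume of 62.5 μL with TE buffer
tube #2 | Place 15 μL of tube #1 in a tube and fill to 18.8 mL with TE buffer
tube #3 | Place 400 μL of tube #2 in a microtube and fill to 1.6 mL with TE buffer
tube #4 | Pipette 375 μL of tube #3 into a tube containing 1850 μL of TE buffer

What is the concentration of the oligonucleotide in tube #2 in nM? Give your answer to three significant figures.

Step 1: 25 μL brought to 62.5 μL → factor 62.5/25 = 2.5
Step 2: 15 μL brought to 18.8 mL → factor 18800/15 = 1253.3
Dilution factor through tube #2 = 2.5 × 1253.3 = 3133.3
[tube #2] = 4.00 μM / 3133.3 = 0.001277 μM = 1.28 nM

1.28 nM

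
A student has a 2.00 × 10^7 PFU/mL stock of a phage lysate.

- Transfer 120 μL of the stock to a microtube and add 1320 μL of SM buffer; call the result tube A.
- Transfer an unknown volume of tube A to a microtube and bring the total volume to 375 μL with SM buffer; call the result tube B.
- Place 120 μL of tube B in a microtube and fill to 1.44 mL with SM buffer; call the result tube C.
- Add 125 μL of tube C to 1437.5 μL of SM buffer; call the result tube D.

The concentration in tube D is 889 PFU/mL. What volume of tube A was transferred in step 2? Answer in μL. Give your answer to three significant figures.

30.0 μL

Step 1: 120 μL + 1320 μL = 1440 μL total → factor 1440/120 = 12
Step 2: v brought to 375 μL → factor = 375 μL/v
Step 3: 120 μL brought to 1.44 mL → factor 1440/120 = 12
Step 4: 125 μL + 1437.5 μL = 1562.5 μL total → factor 1562.5/125 = 12.5
Product of known-step factors = 1800
Overall factor = 2.00 × 10^7 PFU/mL / (889 PFU/mL) = 22497
Step-2 factor = 22497 / 1800 = 12.498
v = 375 μL / 12.498 = 30.0 μL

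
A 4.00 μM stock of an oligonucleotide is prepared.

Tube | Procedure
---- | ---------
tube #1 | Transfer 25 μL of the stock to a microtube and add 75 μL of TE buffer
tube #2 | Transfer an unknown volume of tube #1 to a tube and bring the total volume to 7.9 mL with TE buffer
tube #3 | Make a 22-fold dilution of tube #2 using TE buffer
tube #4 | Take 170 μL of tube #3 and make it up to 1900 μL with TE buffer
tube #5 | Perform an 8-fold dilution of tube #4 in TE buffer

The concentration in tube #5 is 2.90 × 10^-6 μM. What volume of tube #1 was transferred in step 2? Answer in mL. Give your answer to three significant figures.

Step 1: 25 μL + 75 μL = 100 μL total → factor 100/25 = 4
Step 2: v brought to 7.9 mL → factor = 7.9 mL/v
Step 3: 22-fold → factor 22
Step 4: 170 μL brought to 1900 μL → factor 1900/170 = 11.176
Step 5: 8-fold → factor 8
Product of known-step factors = 7868.2
Overall factor = 4.00 μM / (2.90 × 10^-6 μM) = 1.3793 × 10^6
Step-2 factor = 1.3793 × 10^6 / 7868.2 = 175.3
v = 7.9 mL / 175.3 = 0.0451 mL

0.0451 mL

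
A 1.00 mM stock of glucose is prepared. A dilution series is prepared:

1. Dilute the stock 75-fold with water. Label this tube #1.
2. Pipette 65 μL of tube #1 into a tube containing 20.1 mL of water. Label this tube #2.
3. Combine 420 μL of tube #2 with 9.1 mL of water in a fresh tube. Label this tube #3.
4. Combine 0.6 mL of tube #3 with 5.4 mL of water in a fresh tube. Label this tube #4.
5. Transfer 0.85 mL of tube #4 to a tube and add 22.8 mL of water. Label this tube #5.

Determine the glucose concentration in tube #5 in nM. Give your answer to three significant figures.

0.00681 nM

Step 1: 75-fold → factor 75
Step 2: 65 μL + 20.1 mL = 20165 μL total → factor 20165/65 = 310.23
Step 3: 420 μL + 9.1 mL = 9520 μL total → factor 9520/420 = 22.667
Step 4: 0.6 mL + 5.4 mL = 6 mL total → factor 6/0.6 = 10
Step 5: 0.85 mL + 22.8 mL = 23.65 mL total → factor 23.65/0.85 = 27.824
Overall dilution factor = 75 × 310.23 × 22.667 × 10 × 27.824 = 1.4674 × 10^8
Final = 1.00 mM / 1.4674 × 10^8 = 6.815 × 10^-9 mM = 0.00681 nM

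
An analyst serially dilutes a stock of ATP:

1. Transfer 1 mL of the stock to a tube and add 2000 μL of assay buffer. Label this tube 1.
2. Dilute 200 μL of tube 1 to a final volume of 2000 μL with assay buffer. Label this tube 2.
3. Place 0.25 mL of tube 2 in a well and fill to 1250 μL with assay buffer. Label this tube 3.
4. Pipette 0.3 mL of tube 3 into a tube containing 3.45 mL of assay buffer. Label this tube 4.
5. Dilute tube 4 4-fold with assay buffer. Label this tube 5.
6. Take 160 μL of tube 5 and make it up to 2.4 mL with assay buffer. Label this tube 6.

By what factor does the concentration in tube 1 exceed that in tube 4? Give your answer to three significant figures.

Step 1: 1 mL + 2000 μL = 3 mL total → factor 3/1 = 3
Step 2: 200 μL brought to 2000 μL → factor 2000/200 = 10
Step 3: 0.25 mL brought to 1250 μL → factor 1.25/0.25 = 5
Step 4: 0.3 mL + 3.45 mL = 3.75 mL total → factor 3.75/0.3 = 12.5
Dilution factor to tube 1 = 3; to tube 4 = 1875
[tube 1]/[tube 4] = (factor to tube 4)/(factor to tube 1) = 1875/3 = 625

625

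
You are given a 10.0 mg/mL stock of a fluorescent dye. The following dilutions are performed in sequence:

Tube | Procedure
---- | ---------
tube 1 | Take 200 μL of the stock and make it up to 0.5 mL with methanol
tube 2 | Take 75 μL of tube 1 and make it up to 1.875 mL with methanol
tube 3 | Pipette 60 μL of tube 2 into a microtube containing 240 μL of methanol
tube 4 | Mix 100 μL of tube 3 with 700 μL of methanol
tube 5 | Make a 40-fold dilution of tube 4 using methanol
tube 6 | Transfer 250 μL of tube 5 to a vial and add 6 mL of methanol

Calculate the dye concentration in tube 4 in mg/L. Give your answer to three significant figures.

Step 1: 200 μL brought to 0.5 mL → factor 500/200 = 2.5
Step 2: 75 μL brought to 1.875 mL → factor 1875/75 = 25
Step 3: 60 μL + 240 μL = 300 μL total → factor 300/60 = 5
Step 4: 100 μL + 700 μL = 800 μL total → factor 800/100 = 8
Dilution factor through tube 4 = 2.5 × 25 × 5 × 8 = 2500
[tube 4] = 10.0 mg/mL / 2500 = 0.004000 mg/mL = 4.00 mg/L

4.00 mg/L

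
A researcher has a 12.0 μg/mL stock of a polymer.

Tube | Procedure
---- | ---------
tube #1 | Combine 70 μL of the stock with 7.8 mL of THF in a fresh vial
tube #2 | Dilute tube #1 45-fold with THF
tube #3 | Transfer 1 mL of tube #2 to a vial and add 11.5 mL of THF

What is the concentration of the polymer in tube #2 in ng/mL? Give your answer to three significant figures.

2.37 ng/mL

Step 1: 70 μL + 7.8 mL = 7870 μL total → factor 7870/70 = 112.43
Step 2: 45-fold → factor 45
Dilution factor through tube #2 = 112.43 × 45 = 5059.3
[tube #2] = 12.0 μg/mL / 5059.3 = 0.002372 μg/mL = 2.37 ng/mL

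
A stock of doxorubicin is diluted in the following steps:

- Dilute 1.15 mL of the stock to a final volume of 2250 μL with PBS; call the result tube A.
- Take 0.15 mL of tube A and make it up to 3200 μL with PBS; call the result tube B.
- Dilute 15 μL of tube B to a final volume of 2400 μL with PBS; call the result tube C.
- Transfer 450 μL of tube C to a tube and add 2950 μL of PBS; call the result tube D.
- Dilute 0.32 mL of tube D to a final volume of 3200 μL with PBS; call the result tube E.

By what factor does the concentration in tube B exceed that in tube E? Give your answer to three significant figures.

Step 1: 1.15 mL brought to 2250 μL → factor 2.25/1.15 = 1.9565
Step 2: 0.15 mL brought to 3200 μL → factor 3.2/0.15 = 21.333
Step 3: 15 μL brought to 2400 μL → factor 2400/15 = 160
Step 4: 450 μL + 2950 μL = 3400 μL total → factor 3400/450 = 7.5556
Step 5: 0.32 mL brought to 3200 μL → factor 3.2/0.32 = 10
Dilution factor to tube B = 41.739; to tube E = 5.0458 × 10^5
[tube B]/[tube E] = (factor to tube E)/(factor to tube B) = 5.0458 × 10^5/41.739 = 1.21 × 10^4

1.21 × 10^4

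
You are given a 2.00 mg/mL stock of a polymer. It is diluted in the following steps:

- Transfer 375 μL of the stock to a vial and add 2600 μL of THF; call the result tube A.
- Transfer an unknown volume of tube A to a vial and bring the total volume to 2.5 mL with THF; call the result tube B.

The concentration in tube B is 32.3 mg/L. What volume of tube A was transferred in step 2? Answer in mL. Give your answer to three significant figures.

0.320 mL

Step 1: 375 μL + 2600 μL = 2975 μL total → factor 2975/375 = 7.9333
Step 2: v brought to 2.5 mL → factor = 2.5 mL/v
Product of known-step factors = 7.9333
Overall factor = 2.00 mg/mL / (32.3 mg/L) = 61.92
Step-2 factor = 61.92 / 7.9333 = 7.805
v = 2.5 mL / 7.805 = 0.320 mL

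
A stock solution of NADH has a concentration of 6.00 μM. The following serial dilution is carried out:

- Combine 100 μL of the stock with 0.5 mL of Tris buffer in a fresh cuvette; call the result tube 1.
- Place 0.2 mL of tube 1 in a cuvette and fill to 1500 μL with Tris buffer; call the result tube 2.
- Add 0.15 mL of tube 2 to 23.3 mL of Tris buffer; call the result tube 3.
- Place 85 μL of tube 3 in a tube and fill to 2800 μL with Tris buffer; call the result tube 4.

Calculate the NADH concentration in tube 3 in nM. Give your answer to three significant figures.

0.853 nM

Step 1: 100 μL + 0.5 mL = 600 μL total → factor 600/100 = 6
Step 2: 0.2 mL brought to 1500 μL → factor 1.5/0.2 = 7.5
Step 3: 0.15 mL + 23.3 mL = 23.45 mL total → factor 23.45/0.15 = 156.33
Dilution factor through tube 3 = 6 × 7.5 × 156.33 = 7035
[tube 3] = 6.00 μM / 7035 = 0.0008529 μM = 0.853 nM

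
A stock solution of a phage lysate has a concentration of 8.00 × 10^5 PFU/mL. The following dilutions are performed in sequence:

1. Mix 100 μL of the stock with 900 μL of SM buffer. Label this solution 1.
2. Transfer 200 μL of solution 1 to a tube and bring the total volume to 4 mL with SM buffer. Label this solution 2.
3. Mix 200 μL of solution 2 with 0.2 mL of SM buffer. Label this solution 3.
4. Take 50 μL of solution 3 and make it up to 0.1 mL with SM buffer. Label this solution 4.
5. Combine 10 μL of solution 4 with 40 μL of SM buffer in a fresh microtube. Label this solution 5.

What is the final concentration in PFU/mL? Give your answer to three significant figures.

Step 1: 100 μL + 900 μL = 1000 μL total → factor 1000/100 = 10
Step 2: 200 μL brought to 4 mL → factor 4000/200 = 20
Step 3: 200 μL + 0.2 mL = 400 μL total → factor 400/200 = 2
Step 4: 50 μL brought to 0.1 mL → factor 100/50 = 2
Step 5: 10 μL + 40 μL = 50 μL total → factor 50/10 = 5
Overall dilution factor = 10 × 20 × 2 × 2 × 5 = 4000
Final = 8.00 × 10^5 PFU/mL / 4000 = 200 PFU/mL

200 PFU/mL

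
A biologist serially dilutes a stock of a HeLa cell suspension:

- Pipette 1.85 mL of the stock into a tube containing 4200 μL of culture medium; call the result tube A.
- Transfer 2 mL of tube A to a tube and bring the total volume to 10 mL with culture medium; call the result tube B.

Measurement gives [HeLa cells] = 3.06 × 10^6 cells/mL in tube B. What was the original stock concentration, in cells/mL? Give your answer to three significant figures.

Step 1: 1.85 mL + 4200 μL = 6.05 mL total → factor 6.05/1.85 = 3.2703
Step 2: 2 mL brought to 10 mL → factor 10/2 = 5
Overall dilution factor = 3.2703 × 5 = 16.351
Stock = 3.06 × 10^6 cells/mL × 16.351 = 5.00 × 10^7 cells/mL

5.00 × 10^7 cells/mL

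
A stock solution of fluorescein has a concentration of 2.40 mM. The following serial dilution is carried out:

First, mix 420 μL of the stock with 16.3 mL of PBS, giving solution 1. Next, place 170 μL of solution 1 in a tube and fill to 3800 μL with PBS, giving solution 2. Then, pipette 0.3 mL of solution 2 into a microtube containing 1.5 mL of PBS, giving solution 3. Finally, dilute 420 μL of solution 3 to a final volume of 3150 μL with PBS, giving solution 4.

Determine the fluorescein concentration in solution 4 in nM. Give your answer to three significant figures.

Step 1: 420 μL + 16.3 mL = 16720 μL total → factor 16720/420 = 39.81
Step 2: 170 μL brought to 3800 μL → factor 3800/170 = 22.353
Step 3: 0.3 mL + 1.5 mL = 1.8 mL total → factor 1.8/0.3 = 6
Step 4: 420 μL brought to 3150 μL → factor 3150/420 = 7.5
Overall dilution factor = 39.81 × 22.353 × 6 × 7.5 = 40044
Final = 2.40 mM / 40044 = 5.993 × 10^-5 mM = 59.9 nM

59.9 nM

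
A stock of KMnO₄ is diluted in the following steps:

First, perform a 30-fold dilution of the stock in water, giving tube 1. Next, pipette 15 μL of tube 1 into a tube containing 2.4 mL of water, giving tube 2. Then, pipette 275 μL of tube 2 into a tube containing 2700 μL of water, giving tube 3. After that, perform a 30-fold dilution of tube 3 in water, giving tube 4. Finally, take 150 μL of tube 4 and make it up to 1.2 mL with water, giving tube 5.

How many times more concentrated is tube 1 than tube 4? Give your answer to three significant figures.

Step 1: 30-fold → factor 30
Step 2: 15 μL + 2.4 mL = 2415 μL total → factor 2415/15 = 161
Step 3: 275 μL + 2700 μL = 2975 μL total → factor 2975/275 = 10.818
Step 4: 30-fold → factor 30
Dilution factor to tube 1 = 30; to tube 4 = 1.5676 × 10^6
[tube 1]/[tube 4] = (factor to tube 4)/(factor to tube 1) = 1.5676 × 10^6/30 = 5.23 × 10^4

5.23 × 10^4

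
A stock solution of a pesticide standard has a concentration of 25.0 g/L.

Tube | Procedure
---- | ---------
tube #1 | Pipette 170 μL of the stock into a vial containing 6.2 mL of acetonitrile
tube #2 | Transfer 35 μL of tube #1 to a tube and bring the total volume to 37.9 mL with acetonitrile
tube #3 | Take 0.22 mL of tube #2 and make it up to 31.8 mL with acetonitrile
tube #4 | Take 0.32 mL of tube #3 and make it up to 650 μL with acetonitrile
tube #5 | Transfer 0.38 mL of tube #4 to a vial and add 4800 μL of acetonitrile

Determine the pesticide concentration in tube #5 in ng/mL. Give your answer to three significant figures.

0.154 ng/mL

Step 1: 170 μL + 6.2 mL = 6370 μL total → factor 6370/170 = 37.471
Step 2: 35 μL brought to 37.9 mL → factor 37900/35 = 1082.9
Step 3: 0.22 mL brought to 31.8 mL → factor 31.8/0.22 = 144.55
Step 4: 0.32 mL brought to 650 μL → factor 0.65/0.32 = 2.0312
Step 5: 0.38 mL + 4800 μL = 5.18 mL total → factor 5.18/0.38 = 13.632
Overall dilution factor = 37.471 × 1082.9 × 144.55 × 2.0312 × 13.632 = 1.624 × 10^8
Final = 25.0 g/L / 1.624 × 10^8 = 1.539 × 10^-7 g/L = 0.154 ng/mL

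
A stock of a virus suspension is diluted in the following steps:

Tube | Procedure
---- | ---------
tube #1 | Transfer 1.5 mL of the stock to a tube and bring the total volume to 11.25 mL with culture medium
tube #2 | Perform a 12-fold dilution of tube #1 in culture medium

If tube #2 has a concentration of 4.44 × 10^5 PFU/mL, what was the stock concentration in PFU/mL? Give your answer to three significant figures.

Step 1: 1.5 mL brought to 11.25 mL → factor 11.25/1.5 = 7.5
Step 2: 12-fold → factor 12
Overall dilution factor = 7.5 × 12 = 90
Stock = 4.44 × 10^5 PFU/mL × 90 = 4.00 × 10^7 PFU/mL

4.00 × 10^7 PFU/mL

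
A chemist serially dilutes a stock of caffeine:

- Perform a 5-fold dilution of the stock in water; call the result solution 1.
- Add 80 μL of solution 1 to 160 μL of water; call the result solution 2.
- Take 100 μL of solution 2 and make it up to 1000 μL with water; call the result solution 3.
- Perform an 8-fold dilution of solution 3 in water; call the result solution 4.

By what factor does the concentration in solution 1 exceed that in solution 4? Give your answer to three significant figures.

Step 1: 5-fold → factor 5
Step 2: 80 μL + 160 μL = 240 μL total → factor 240/80 = 3
Step 3: 100 μL brought to 1000 μL → factor 1000/100 = 10
Step 4: 8-fold → factor 8
Dilution factor to solution 1 = 5; to solution 4 = 1200
[solution 1]/[solution 4] = (factor to solution 4)/(factor to solution 1) = 1200/5 = 240

240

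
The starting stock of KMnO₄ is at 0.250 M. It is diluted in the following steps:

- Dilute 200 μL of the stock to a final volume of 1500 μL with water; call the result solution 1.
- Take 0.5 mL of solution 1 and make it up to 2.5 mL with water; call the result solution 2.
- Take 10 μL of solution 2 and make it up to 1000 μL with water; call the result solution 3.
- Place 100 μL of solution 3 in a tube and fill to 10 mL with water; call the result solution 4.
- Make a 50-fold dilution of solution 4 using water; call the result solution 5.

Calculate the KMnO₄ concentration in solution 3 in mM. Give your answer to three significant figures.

0.0667 mM

Step 1: 200 μL brought to 1500 μL → factor 1500/200 = 7.5
Step 2: 0.5 mL brought to 2.5 mL → factor 2.5/0.5 = 5
Step 3: 10 μL brought to 1000 μL → factor 1000/10 = 100
Dilution factor through solution 3 = 7.5 × 5 × 100 = 3750
[solution 3] = 0.250 M / 3750 = 6.667 × 10^-5 M = 0.0667 mM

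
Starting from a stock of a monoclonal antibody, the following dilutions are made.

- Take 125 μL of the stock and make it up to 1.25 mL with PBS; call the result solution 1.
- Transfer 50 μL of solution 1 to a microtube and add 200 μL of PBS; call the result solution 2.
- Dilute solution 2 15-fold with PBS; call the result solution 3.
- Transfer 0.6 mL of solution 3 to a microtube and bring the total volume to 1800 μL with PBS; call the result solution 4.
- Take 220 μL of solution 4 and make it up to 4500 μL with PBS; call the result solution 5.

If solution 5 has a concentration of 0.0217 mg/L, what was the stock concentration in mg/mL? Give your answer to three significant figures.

0.999 mg/mL

Step 1: 125 μL brought to 1.25 mL → factor 1250/125 = 10
Step 2: 50 μL + 200 μL = 250 μL total → factor 250/50 = 5
Step 3: 15-fold → factor 15
Step 4: 0.6 mL brought to 1800 μL → factor 1.8/0.6 = 3
Step 5: 220 μL brought to 4500 μL → factor 4500/220 = 20.455
Overall dilution factor = 10 × 5 × 15 × 3 × 20.455 = 46023
Stock = 0.0217 mg/L × 46023 = 998.7 mg/L = 0.999 mg/mL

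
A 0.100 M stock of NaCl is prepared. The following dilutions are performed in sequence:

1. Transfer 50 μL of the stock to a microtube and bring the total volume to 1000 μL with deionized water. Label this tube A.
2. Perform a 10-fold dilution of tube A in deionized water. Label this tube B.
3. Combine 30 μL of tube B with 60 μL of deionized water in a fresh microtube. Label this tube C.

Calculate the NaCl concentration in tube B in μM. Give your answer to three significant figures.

Step 1: 50 μL brought to 1000 μL → factor 1000/50 = 20
Step 2: 10-fold → factor 10
Dilution factor through tube B = 20 × 10 = 200
[tube B] = 0.100 M / 200 = 0.0005000 M = 500 μM

500 μM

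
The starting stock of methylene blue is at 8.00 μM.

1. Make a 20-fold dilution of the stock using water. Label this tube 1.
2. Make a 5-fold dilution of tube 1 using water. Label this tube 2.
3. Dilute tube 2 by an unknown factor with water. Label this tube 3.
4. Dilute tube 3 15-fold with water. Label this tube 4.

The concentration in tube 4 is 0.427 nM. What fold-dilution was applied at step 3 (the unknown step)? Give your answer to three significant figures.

12.5-fold

Step 1: 20-fold → factor 20
Step 2: 5-fold → factor 5
Step 3: unknown factor x
Step 4: 15-fold → factor 15
Product of known-step factors = 1500
Overall factor = 8.00 μM / (0.427 nM) = 18735
x = 18735 / 1500 = 12.5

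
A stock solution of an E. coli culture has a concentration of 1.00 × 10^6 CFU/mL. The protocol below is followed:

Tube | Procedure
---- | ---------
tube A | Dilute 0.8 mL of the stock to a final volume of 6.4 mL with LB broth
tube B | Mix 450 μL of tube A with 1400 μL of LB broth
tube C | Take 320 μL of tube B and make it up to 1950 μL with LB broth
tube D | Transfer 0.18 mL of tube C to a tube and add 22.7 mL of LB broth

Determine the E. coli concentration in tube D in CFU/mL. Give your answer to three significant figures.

Step 1: 0.8 mL brought to 6.4 mL → factor 6.4/0.8 = 8
Step 2: 450 μL + 1400 μL = 1850 μL total → factor 1850/450 = 4.1111
Step 3: 320 μL brought to 1950 μL → factor 1950/320 = 6.0938
Step 4: 0.18 mL + 22.7 mL = 22.88 mL total → factor 22.88/0.18 = 127.11
Overall dilution factor = 8 × 4.1111 × 6.0938 × 127.11 = 25475
Final = 1.00 × 10^6 CFU/mL / 25475 = 39.3 CFU/mL

39.3 CFU/mL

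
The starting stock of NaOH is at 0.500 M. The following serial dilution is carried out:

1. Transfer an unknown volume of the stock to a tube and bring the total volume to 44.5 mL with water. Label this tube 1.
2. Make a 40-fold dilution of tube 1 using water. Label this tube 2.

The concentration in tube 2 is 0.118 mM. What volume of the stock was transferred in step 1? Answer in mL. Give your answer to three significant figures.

0.420 mL

Step 1: v brought to 44.5 mL → factor = 44.5 mL/v
Step 2: 40-fold → factor 40
Product of known-step factors = 40
Overall factor = 0.500 M / (0.118 mM) = 4237.3
Step-1 factor = 4237.3 / 40 = 105.93
v = 44.5 mL / 105.93 = 0.420 mL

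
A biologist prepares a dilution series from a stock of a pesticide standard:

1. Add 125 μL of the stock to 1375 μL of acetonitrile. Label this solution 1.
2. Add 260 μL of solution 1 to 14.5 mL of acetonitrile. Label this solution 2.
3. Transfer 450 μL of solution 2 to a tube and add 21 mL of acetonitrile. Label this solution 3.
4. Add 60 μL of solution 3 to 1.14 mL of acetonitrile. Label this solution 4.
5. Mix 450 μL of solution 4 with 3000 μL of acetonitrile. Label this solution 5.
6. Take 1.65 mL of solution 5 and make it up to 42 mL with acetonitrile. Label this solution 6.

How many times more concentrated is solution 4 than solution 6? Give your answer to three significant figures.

Step 1: 125 μL + 1375 μL = 1500 μL total → factor 1500/125 = 12
Step 2: 260 μL + 14.5 mL = 14760 μL total → factor 14760/260 = 56.769
Step 3: 450 μL + 21 mL = 21450 μL total → factor 21450/450 = 47.667
Step 4: 60 μL + 1.14 mL = 1200 μL total → factor 1200/60 = 20
Step 5: 450 μL + 3000 μL = 3450 μL total → factor 3450/450 = 7.6667
Step 6: 1.65 mL brought to 42 mL → factor 42/1.65 = 25.455
Dilution factor to solution 4 = 6.4944 × 10^5; to solution 6 = 1.2674 × 10^8
[solution 4]/[solution 6] = (factor to solution 6)/(factor to solution 4) = 1.2674 × 10^8/6.4944 × 10^5 = 195

195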